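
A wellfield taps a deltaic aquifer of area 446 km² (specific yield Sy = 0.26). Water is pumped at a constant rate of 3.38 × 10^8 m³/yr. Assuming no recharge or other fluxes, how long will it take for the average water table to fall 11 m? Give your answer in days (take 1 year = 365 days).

A = 446 km² = 4.46 × 10^8 m²
ΔV = Sy × A × Δh = 0.26 × 4.46 × 10^8 × 11 = 1.276 × 10^9 m³
Q = 3.38 × 10^8 m³/yr = 9.26 × 10^5 m³/d
t = ΔV / Q = 1.276 × 10^9 m³ / 9.26 × 10^5 m³/d = 1377 d

t ≈ 1380 days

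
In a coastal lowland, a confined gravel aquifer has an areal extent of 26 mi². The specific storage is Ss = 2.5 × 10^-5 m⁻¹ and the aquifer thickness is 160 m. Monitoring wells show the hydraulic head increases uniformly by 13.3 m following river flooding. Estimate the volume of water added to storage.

S = Ss × b = 2.5 × 10^-5 m⁻¹ × 160 m = 4 × 10^-3
A = 26 mi² = 6.734 × 10^7 m²
ΔV = S × A × Δh = 0.004 × 6.734 × 10^7 m² × 13.3 m = 3.582 × 10^6 m³

ΔV ≈ 3.58 × 10^6 m³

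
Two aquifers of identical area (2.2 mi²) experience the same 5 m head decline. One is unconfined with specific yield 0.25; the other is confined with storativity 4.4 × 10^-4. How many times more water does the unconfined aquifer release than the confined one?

ΔV_u / ΔV_c ≈ 568

A = 2.2 mi² = 5.698 × 10^6 m²
Unconfined: ΔV_u = Sy × A × Δh = 0.25 × 5.698 × 10^6 × 5 = 7.122 × 10^6 m³
Confined: ΔV_c = S × A × Δh = 4.4 × 10^-4 × 5.698 × 10^6 × 5 = 12540 m³
Ratio = ΔV_u / ΔV_c = Sy / S = 0.25 / 4.4 × 10^-4 = 568.2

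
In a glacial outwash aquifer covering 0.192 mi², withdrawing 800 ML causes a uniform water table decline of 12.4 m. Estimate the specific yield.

A = 0.192 mi² = 4.973 × 10^5 m²
ΔV = 800 ML = 8 × 10^5 m³
Sy = ΔV / (A × Δh) = 8 × 10^5 m³ / (4.973 × 10^5 m² × 12.4 m) = 0.1297

Sy ≈ 0.13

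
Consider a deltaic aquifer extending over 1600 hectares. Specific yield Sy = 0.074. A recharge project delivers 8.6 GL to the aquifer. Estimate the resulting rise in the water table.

A = 1600 hectares = 1.6 × 10^7 m²
ΔV = 8.6 GL = 8.6 × 10^6 m³
Δh = ΔV / (Sy × A) = 8.6 × 10^6 m³ / (0.074 × 1.6 × 10^7 m²) = 7.264 m

Δh ≈ 7.26 m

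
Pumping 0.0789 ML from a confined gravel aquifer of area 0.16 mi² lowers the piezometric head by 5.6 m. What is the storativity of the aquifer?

A = 0.16 mi² = 4.144 × 10^5 m²
ΔV = 0.0789 ML = 78.9 m³
S = ΔV / (A × Δh) = 78.9 m³ / (4.144 × 10^5 m² × 5.6 m) = 3.4 × 10^-5

S ≈ 3.4 × 10^-5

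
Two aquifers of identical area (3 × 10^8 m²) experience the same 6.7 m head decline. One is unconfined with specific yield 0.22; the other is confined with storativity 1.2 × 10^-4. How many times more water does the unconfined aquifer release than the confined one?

Unconfined: ΔV_u = Sy × A × Δh = 0.22 × 3 × 10^8 × 6.7 = 4.422 × 10^8 m³
Confined: ΔV_c = S × A × Δh = 1.2 × 10^-4 × 3 × 10^8 × 6.7 = 2.412 × 10^5 m³
Ratio = ΔV_u / ΔV_c = Sy / S = 0.22 / 1.2 × 10^-4 = 1833

ΔV_u / ΔV_c ≈ 1830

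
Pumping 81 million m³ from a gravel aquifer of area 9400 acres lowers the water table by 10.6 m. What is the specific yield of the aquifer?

Sy ≈ 0.2

A = 9400 acres = 3.804 × 10^7 m²
ΔV = 81 million m³ = 8.1 × 10^7 m³
Sy = ΔV / (A × Δh) = 8.1 × 10^7 m³ / (3.804 × 10^7 m² × 10.6 m) = 0.2009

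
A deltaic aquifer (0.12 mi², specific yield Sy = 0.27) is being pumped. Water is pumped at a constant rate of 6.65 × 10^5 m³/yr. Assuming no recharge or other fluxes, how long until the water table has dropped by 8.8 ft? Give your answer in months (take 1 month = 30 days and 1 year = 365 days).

A = 0.12 mi² = 3.108 × 10^5 m²
Δh = 8.8 ft = 2.682 m
ΔV = Sy × A × Δh = 0.27 × 3.108 × 10^5 × 2.682 = 2.251 × 10^5 m³
Q = 6.65 × 10^5 m³/yr = 1822 m³/d
t = ΔV / Q = 2.251 × 10^5 m³ / 1822 m³/d = 123.5 d
t = 123.5 d ≈ 4.118 months

t ≈ 4.12 months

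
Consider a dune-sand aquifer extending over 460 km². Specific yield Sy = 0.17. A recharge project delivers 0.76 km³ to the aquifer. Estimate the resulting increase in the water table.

A = 460 km² = 4.6 × 10^8 m²
ΔV = 0.76 km³ = 7.6 × 10^8 m³
Δh = ΔV / (Sy × A) = 7.6 × 10^8 m³ / (0.17 × 4.6 × 10^8 m²) = 9.719 m

Δh ≈ 9.72 m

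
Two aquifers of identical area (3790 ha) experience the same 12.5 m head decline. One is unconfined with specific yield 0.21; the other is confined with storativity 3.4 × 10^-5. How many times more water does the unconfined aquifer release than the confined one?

A = 3790 ha = 3.79 × 10^7 m²
Unconfined: ΔV_u = Sy × A × Δh = 0.21 × 3.79 × 10^7 × 12.5 = 9.949 × 10^7 m³
Confined: ΔV_c = S × A × Δh = 3.4 × 10^-5 × 3.79 × 10^7 × 12.5 = 16110 m³
Ratio = ΔV_u / ΔV_c = Sy / S = 0.21 / 3.4 × 10^-5 = 6176

ΔV_u / ΔV_c ≈ 6180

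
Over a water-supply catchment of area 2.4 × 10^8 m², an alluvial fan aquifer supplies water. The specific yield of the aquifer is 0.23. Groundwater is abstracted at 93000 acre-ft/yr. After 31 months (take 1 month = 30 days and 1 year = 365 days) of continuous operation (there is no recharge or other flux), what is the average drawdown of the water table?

Δh ≈ 5.3 m

Q = 93000 acre-ft/yr = 3.143 × 10^5 m³/d
t = 31 months = 930 d
ΔV = Q × t = 3.143 × 10^5 m³/d × 930 d = 2.923 × 10^8 m³
Δh = ΔV / (Sy × A) = 2.923 × 10^8 / (0.23 × 2.4 × 10^8) = 5.295 m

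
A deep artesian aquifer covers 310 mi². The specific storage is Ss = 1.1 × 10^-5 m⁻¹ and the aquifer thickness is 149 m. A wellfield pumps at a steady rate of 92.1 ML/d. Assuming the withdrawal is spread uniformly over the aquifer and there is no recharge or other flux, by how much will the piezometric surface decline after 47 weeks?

S = Ss × b = 1.1 × 10^-5 m⁻¹ × 149 m = 1.639 × 10^-3
A = 310 mi² = 8.029 × 10^8 m²
Q = 92.1 ML/d = 92100 m³/d
t = 47 weeks = 329 d
ΔV = Q × t = 92100 m³/d × 329 d = 3.03 × 10^7 m³
Δh = ΔV / (S × A) = 3.03 × 10^7 / (0.001639 × 8.029 × 10^8) = 23.03 m

Δh ≈ 23 m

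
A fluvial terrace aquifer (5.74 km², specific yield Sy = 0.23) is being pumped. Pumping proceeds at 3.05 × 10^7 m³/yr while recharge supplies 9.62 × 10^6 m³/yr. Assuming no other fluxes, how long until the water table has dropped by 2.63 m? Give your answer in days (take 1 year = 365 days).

A = 5.74 km² = 5.74 × 10^6 m²
ΔV = Sy × A × Δh = 0.23 × 5.74 × 10^6 × 2.63 = 3.472 × 10^6 m³
Net withdrawal = 3.05 × 10^7 − 9.62 × 10^6 = 2.088 × 10^7 m³/yr = 57210 m³/d
t = ΔV / Q = 3.472 × 10^6 m³ / 57210 m³/d = 60.7 d

t ≈ 60.7 days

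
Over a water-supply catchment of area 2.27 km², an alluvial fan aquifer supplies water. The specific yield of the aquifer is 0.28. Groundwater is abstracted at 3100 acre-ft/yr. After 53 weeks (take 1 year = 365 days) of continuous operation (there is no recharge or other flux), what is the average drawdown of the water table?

A = 2.27 km² = 2.27 × 10^6 m²
Q = 3100 acre-ft/yr = 10480 m³/d
t = 53 weeks = 371 d
ΔV = Q × t = 10480 m³/d × 371 d = 3.887 × 10^6 m³
Δh = ΔV / (Sy × A) = 3.887 × 10^6 / (0.28 × 2.27 × 10^6) = 6.115 m

Δh ≈ 6.11 m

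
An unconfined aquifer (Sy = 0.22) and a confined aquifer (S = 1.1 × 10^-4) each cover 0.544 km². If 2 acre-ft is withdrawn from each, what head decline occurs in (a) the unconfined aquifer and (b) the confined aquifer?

A = 0.544 km² = 5.44 × 10^5 m²
ΔV = 2 acre-ft = 2467 m³
Unconfined: Δh_u = ΔV/(Sy·A) = 2467/(0.22 × 5.44 × 10^5) = 0.02061 m
Confined: Δh_c = ΔV/(S·A) = 2467/(1.1 × 10^-4 × 5.44 × 10^5) = 41.23 m

Δh_u ≈ 0.0206 m; Δh_c ≈ 41.2 m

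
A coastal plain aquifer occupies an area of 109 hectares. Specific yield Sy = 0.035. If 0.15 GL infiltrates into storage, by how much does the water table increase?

A = 109 hectares = 1.09 × 10^6 m²
ΔV = 0.15 GL = 1.5 × 10^5 m³
Δh = ΔV / (Sy × A) = 1.5 × 10^5 m³ / (0.035 × 1.09 × 10^6 m²) = 3.932 m

Δh ≈ 3.93 m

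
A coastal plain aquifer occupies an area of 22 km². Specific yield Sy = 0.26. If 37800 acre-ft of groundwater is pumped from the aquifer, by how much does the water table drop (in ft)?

Δh ≈ 26.7 ft

A = 22 km² = 2.2 × 10^7 m²
ΔV = 37800 acre-ft = 4.663 × 10^7 m³
Δh = ΔV / (Sy × A) = 4.663 × 10^7 m³ / (0.26 × 2.2 × 10^7 m²) = 8.151 m
Δh = 8.151 m = 26.74 ft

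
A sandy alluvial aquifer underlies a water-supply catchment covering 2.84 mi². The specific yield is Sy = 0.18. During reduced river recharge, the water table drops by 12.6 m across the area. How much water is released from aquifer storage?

ΔV ≈ 1.67 × 10^7 m³

A = 2.84 mi² = 7.356 × 10^6 m²
ΔV = Sy × A × Δh = 0.18 × 7.356 × 10^6 m² × 12.6 m = 1.668 × 10^7 m³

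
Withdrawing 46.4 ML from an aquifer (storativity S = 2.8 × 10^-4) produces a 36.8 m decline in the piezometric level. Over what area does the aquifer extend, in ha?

A ≈ 450 ha

ΔV = 46.4 ML = 46400 m³
A = ΔV / (S × Δh) = 46400 / (2.8 × 10^-4 × 36.8) = 4.503 × 10^6 m²
A = 4.503 × 10^6 m² = 450.3 ha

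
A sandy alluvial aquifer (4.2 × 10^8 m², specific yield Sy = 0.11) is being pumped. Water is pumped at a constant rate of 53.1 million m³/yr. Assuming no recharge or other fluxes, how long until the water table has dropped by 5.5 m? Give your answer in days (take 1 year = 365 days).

t ≈ 1750 days

ΔV = Sy × A × Δh = 0.11 × 4.2 × 10^8 × 5.5 = 2.541 × 10^8 m³
Q = 53.1 million m³/yr = 1.455 × 10^5 m³/d
t = ΔV / Q = 2.541 × 10^8 m³ / 1.455 × 10^5 m³/d = 1747 d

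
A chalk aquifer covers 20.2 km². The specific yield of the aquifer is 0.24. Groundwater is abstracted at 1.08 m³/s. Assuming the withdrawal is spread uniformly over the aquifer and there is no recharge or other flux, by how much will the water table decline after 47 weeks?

Δh ≈ 6.33 m

A = 20.2 km² = 2.02 × 10^7 m²
Q = 1.08 m³/s = 93310 m³/d
t = 47 weeks = 329 d
ΔV = Q × t = 93310 m³/d × 329 d = 3.07 × 10^7 m³
Δh = ΔV / (Sy × A) = 3.07 × 10^7 / (0.24 × 2.02 × 10^7) = 6.332 m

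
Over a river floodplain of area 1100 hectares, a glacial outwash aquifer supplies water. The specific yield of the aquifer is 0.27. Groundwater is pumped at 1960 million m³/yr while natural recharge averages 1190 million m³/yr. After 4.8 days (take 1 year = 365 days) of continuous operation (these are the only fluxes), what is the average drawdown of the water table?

Δh ≈ 3.41 m

A = 1100 hectares = 1.1 × 10^7 m²
Net abstraction = 1960 − 1190 = 770 million m³/yr
Q_net = 770 million m³/yr = 2.11 × 10^6 m³/d
ΔV = Q × t = 2.11 × 10^6 m³/d × 4.8 d = 1.013 × 10^7 m³
Δh = ΔV / (Sy × A) = 1.013 × 10^7 / (0.27 × 1.1 × 10^7) = 3.409 m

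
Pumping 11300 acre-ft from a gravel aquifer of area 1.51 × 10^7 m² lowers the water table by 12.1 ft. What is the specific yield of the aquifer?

Sy ≈ 0.25

Δh = 12.1 ft = 3.688 m
ΔV = 11300 acre-ft = 1.394 × 10^7 m³
Sy = ΔV / (A × Δh) = 1.394 × 10^7 m³ / (1.51 × 10^7 m² × 3.688 m) = 0.2503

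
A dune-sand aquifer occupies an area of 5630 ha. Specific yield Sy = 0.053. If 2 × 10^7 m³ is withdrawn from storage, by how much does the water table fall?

A = 5630 ha = 5.63 × 10^7 m²
Δh = ΔV / (Sy × A) = 2 × 10^7 m³ / (0.053 × 5.63 × 10^7 m²) = 6.703 m

Δh ≈ 6.7 m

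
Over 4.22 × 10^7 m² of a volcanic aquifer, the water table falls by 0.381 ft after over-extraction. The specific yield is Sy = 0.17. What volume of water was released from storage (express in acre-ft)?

ΔV ≈ 675 acre-ft

Δh = 0.381 ft = 0.1161 m
ΔV = Sy × A × Δh = 0.17 × 4.22 × 10^7 m² × 0.1161 m = 8.331 × 10^5 m³
ΔV = 8.331 × 10^5 m³ = 675.4 acre-ft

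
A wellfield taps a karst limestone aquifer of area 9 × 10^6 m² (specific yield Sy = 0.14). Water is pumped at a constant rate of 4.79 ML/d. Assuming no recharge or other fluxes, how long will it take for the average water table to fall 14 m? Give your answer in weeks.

ΔV = Sy × A × Δh = 0.14 × 9 × 10^6 × 14 = 1.764 × 10^7 m³
Q = 4.79 ML/d = 4790 m³/d
t = ΔV / Q = 1.764 × 10^7 m³ / 4790 m³/d = 3683 d
t = 3683 d ≈ 526.1 weeks

t ≈ 526 weeks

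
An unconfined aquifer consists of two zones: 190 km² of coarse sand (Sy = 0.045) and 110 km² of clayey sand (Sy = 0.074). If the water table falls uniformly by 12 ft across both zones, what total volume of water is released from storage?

ΔV ≈ 6.1 × 10^7 m³

A₁ = 190 km² = 1.9 × 10^8 m²; A₂ = 110 km² = 1.1 × 10^8 m²
Δh = 12 ft = 3.658 m
ΔV₁ = 0.045 × 1.9 × 10^8 × 3.658 = 3.127 × 10^7 m³
ΔV₂ = 0.074 × 1.1 × 10^8 × 3.658 = 2.977 × 10^7 m³
ΔV = ΔV₁ + ΔV₂ = 6.105 × 10^7 m³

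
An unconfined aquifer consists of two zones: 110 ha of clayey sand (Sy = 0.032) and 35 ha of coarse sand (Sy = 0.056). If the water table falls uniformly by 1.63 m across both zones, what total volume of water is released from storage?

A₁ = 110 ha = 1.1 × 10^6 m²; A₂ = 35 ha = 3.5 × 10^5 m²
ΔV₁ = 0.032 × 1.1 × 10^6 × 1.63 = 57380 m³
ΔV₂ = 0.056 × 3.5 × 10^5 × 1.63 = 31950 m³
ΔV = ΔV₁ + ΔV₂ = 89320 m³

ΔV ≈ 89300 m³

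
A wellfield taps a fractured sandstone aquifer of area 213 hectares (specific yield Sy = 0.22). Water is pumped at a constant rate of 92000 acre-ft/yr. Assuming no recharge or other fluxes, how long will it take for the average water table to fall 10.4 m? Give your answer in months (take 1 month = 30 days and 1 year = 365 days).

t ≈ 0.523 months

A = 213 hectares = 2.13 × 10^6 m²
ΔV = Sy × A × Δh = 0.22 × 2.13 × 10^6 × 10.4 = 4.873 × 10^6 m³
Q = 92000 acre-ft/yr = 3.109 × 10^5 m³/d
t = ΔV / Q = 4.873 × 10^6 m³ / 3.109 × 10^5 m³/d = 15.68 d
t = 15.68 d ≈ 0.5225 months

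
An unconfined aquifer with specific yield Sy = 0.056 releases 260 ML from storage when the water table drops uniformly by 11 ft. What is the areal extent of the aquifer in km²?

Δh = 11 ft = 3.353 m
ΔV = 260 ML = 2.6 × 10^5 m³
A = ΔV / (Sy × Δh) = 2.6 × 10^5 / (0.056 × 3.353) = 1.385 × 10^6 m²
A = 1.385 × 10^6 m² = 1.385 km²

A ≈ 1.38 km²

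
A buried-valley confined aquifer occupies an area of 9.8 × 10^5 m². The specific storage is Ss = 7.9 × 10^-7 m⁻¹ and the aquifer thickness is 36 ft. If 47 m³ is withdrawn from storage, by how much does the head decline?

Δh ≈ 5.53 m

b = 36 ft = 10.97 m
S = Ss × b = 7.9 × 10^-7 m⁻¹ × 10.97 m = 8.669 × 10^-6
Δh = ΔV / (S × A) = 47 m³ / (8.669 × 10^-6 × 9.8 × 10^5 m²) = 5.533 m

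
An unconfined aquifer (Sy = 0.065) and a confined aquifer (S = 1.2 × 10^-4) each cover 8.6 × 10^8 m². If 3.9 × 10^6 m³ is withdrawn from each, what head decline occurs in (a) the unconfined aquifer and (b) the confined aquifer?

Unconfined: Δh_u = ΔV/(Sy·A) = 3.9 × 10^6/(0.065 × 8.6 × 10^8) = 0.06977 m
Confined: Δh_c = ΔV/(S·A) = 3.9 × 10^6/(1.2 × 10^-4 × 8.6 × 10^8) = 37.79 m

Δh_u ≈ 0.0698 m; Δh_c ≈ 37.8 m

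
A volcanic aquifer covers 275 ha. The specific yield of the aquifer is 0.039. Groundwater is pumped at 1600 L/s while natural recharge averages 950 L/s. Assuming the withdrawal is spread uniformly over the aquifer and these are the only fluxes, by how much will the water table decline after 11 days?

Δh ≈ 5.76 m

A = 275 ha = 2.75 × 10^6 m²
Net abstraction = 1600 − 950 = 650 L/s
Q_net = 650 L/s = 56160 m³/d
ΔV = Q × t = 56160 m³/d × 11 d = 6.178 × 10^5 m³
Δh = ΔV / (Sy × A) = 6.178 × 10^5 / (0.039 × 2.75 × 10^6) = 5.76 m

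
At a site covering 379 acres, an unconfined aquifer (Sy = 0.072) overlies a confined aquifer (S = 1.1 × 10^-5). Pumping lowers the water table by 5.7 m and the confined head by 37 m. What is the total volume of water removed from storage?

A = 379 acres = 1.534 × 10^6 m²
Unconfined: ΔV_u = Sy × A × Δh_u = 0.072 × 1.534 × 10^6 × 5.7 = 6.295 × 10^5 m³
Confined: ΔV_c = S × A × Δh_c = 1.1 × 10^-5 × 1.534 × 10^6 × 37 = 624.2 m³
Total ΔV = 6.295 × 10^5 + 624.2 = 6.301 × 10^5 m³

ΔV ≈ 6.3 × 10^5 m³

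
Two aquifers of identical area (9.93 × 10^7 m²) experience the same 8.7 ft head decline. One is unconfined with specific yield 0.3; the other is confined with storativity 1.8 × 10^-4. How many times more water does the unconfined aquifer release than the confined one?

Δh = 8.7 ft = 2.652 m
Unconfined: ΔV_u = Sy × A × Δh = 0.3 × 9.93 × 10^7 × 2.652 = 7.9 × 10^7 m³
Confined: ΔV_c = S × A × Δh = 1.8 × 10^-4 × 9.93 × 10^7 × 2.652 = 47400 m³
Ratio = ΔV_u / ΔV_c = Sy / S = 0.3 / 1.8 × 10^-4 = 1667

ΔV_u / ΔV_c ≈ 1670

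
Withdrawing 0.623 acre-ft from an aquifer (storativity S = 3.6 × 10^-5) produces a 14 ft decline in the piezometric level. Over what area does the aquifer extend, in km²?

Δh = 14 ft = 4.267 m
ΔV = 0.623 acre-ft = 768.5 m³
A = ΔV / (S × Δh) = 768.5 / (3.6 × 10^-5 × 4.267) = 5.002 × 10^6 m²
A = 5.002 × 10^6 m² = 5.002 km²

A ≈ 5 km²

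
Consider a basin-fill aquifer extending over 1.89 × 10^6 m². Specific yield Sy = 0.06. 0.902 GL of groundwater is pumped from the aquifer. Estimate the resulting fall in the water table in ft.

Δh ≈ 26.1 ft

ΔV = 0.902 GL = 9.02 × 10^5 m³
Δh = ΔV / (Sy × A) = 9.02 × 10^5 m³ / (0.06 × 1.89 × 10^6 m²) = 7.954 m
Δh = 7.954 m = 26.1 ft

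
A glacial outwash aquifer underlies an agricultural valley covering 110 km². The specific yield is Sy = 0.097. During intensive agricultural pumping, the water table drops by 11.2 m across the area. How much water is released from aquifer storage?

ΔV ≈ 1.2 × 10^8 m³

A = 110 km² = 1.1 × 10^8 m²
ΔV = Sy × A × Δh = 0.097 × 1.1 × 10^8 m² × 11.2 m = 1.195 × 10^8 m³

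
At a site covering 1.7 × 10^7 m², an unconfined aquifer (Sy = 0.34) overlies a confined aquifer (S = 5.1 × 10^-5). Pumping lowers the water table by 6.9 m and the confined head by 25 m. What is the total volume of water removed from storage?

Unconfined: ΔV_u = Sy × A × Δh_u = 0.34 × 1.7 × 10^7 × 6.9 = 3.988 × 10^7 m³
Confined: ΔV_c = S × A × Δh_c = 5.1 × 10^-5 × 1.7 × 10^7 × 25 = 21680 m³
Total ΔV = 3.988 × 10^7 + 21680 = 3.99 × 10^7 m³

ΔV ≈ 3.99 × 10^7 m³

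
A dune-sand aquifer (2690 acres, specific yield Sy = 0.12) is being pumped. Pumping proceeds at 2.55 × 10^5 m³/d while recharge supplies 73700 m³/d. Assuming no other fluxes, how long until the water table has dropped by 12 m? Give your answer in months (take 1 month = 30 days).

A = 2690 acres = 1.089 × 10^7 m²
ΔV = Sy × A × Δh = 0.12 × 1.089 × 10^7 × 12 = 1.568 × 10^7 m³
Net withdrawal = 2.55 × 10^5 − 73700 = 1.813 × 10^5 m³/d
t = ΔV / Q = 1.568 × 10^7 m³ / 1.813 × 10^5 m³/d = 86.46 d
t = 86.46 d ≈ 2.882 months

t ≈ 2.88 months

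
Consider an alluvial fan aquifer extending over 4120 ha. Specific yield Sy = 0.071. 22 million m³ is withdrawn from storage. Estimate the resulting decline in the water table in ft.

A = 4120 ha = 4.12 × 10^7 m²
ΔV = 22 million m³ = 2.2 × 10^7 m³
Δh = ΔV / (Sy × A) = 2.2 × 10^7 m³ / (0.071 × 4.12 × 10^7 m²) = 7.521 m
Δh = 7.521 m = 24.67 ft

Δh ≈ 24.7 ft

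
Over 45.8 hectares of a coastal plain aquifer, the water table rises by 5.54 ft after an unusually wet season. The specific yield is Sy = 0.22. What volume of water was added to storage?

ΔV ≈ 1.7 × 10^5 m³

A = 45.8 hectares = 4.58 × 10^5 m²
Δh = 5.54 ft = 1.689 m
ΔV = Sy × A × Δh = 0.22 × 4.58 × 10^5 m² × 1.689 m = 1.701 × 10^5 m³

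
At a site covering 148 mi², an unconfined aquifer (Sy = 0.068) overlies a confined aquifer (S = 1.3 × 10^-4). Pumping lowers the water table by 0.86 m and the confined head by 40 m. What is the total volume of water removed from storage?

ΔV ≈ 2.44 × 10^7 m³

A = 148 mi² = 3.833 × 10^8 m²
Unconfined: ΔV_u = Sy × A × Δh_u = 0.068 × 3.833 × 10^8 × 0.86 = 2.242 × 10^7 m³
Confined: ΔV_c = S × A × Δh_c = 1.3 × 10^-4 × 3.833 × 10^8 × 40 = 1.993 × 10^6 m³
Total ΔV = 2.242 × 10^7 + 1.993 × 10^6 = 2.441 × 10^7 m³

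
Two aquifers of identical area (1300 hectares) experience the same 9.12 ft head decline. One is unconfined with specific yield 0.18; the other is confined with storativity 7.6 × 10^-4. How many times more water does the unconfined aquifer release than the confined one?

ΔV_u / ΔV_c ≈ 237

A = 1300 hectares = 1.3 × 10^7 m²
Δh = 9.12 ft = 2.78 m
Unconfined: ΔV_u = Sy × A × Δh = 0.18 × 1.3 × 10^7 × 2.78 = 6.505 × 10^6 m³
Confined: ΔV_c = S × A × Δh = 7.6 × 10^-4 × 1.3 × 10^7 × 2.78 = 27460 m³
Ratio = ΔV_u / ΔV_c = Sy / S = 0.18 / 7.6 × 10^-4 = 236.8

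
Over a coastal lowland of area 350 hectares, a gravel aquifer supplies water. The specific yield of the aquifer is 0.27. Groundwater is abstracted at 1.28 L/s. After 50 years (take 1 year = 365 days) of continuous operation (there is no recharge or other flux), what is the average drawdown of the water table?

A = 350 hectares = 3.5 × 10^6 m²
Q = 1.28 L/s = 110.6 m³/d
t = 50 years = 18250 d
ΔV = Q × t = 110.6 m³/d × 18250 d = 2.018 × 10^6 m³
Δh = ΔV / (Sy × A) = 2.018 × 10^6 / (0.27 × 3.5 × 10^6) = 2.136 m

Δh ≈ 2.14 m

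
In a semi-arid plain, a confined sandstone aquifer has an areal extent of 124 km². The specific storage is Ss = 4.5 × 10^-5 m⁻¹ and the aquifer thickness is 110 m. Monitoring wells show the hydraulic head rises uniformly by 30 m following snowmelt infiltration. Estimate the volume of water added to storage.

S = Ss × b = 4.5 × 10^-5 m⁻¹ × 110 m = 4.95 × 10^-3
A = 124 km² = 1.24 × 10^8 m²
ΔV = S × A × Δh = 0.00495 × 1.24 × 10^8 m² × 30 m = 1.841 × 10^7 m³

ΔV ≈ 1.84 × 10^7 m³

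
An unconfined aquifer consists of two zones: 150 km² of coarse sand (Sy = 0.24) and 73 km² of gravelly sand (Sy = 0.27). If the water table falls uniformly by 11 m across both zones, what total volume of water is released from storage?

ΔV ≈ 6.13 × 10^8 m³

A₁ = 150 km² = 1.5 × 10^8 m²; A₂ = 73 km² = 7.3 × 10^7 m²
ΔV₁ = 0.24 × 1.5 × 10^8 × 11 = 3.96 × 10^8 m³
ΔV₂ = 0.27 × 7.3 × 10^7 × 11 = 2.168 × 10^8 m³
ΔV = ΔV₁ + ΔV₂ = 6.128 × 10^8 m³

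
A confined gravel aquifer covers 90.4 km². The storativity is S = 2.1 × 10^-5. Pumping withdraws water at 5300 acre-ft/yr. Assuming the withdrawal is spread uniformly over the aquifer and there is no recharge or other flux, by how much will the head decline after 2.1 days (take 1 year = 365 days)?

A = 90.4 km² = 9.04 × 10^7 m²
Q = 5300 acre-ft/yr = 17910 m³/d
ΔV = Q × t = 17910 m³/d × 2.1 d = 37610 m³
Δh = ΔV / (S × A) = 37610 / (2.1 × 10^-5 × 9.04 × 10^7) = 19.81 m

Δh ≈ 19.8 m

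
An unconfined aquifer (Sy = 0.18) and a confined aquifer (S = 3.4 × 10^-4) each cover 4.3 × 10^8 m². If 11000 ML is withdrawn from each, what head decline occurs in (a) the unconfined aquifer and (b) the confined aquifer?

ΔV = 11000 ML = 1.1 × 10^7 m³
Unconfined: Δh_u = ΔV/(Sy·A) = 1.1 × 10^7/(0.18 × 4.3 × 10^8) = 0.1421 m
Confined: Δh_c = ΔV/(S·A) = 1.1 × 10^7/(3.4 × 10^-4 × 4.3 × 10^8) = 75.24 m

Δh_u ≈ 0.142 m; Δh_c ≈ 75.2 m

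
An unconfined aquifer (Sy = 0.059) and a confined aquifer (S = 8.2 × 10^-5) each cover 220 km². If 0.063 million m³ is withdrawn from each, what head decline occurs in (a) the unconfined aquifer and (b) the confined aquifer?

Δh_u ≈ 0.00485 m; Δh_c ≈ 3.49 m

A = 220 km² = 2.2 × 10^8 m²
ΔV = 0.063 million m³ = 63000 m³
Unconfined: Δh_u = ΔV/(Sy·A) = 63000/(0.059 × 2.2 × 10^8) = 0.004854 m
Confined: Δh_c = ΔV/(S·A) = 63000/(8.2 × 10^-5 × 2.2 × 10^8) = 3.492 m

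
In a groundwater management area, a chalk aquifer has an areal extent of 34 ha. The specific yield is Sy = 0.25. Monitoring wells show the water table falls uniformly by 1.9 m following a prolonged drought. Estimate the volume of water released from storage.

A = 34 ha = 3.4 × 10^5 m²
ΔV = Sy × A × Δh = 0.25 × 3.4 × 10^5 m² × 1.9 m = 1.615 × 10^5 m³

ΔV ≈ 1.61 × 10^5 m³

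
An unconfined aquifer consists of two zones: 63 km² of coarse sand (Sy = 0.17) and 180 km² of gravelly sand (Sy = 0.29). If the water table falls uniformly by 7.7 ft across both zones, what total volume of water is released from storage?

A₁ = 63 km² = 6.3 × 10^7 m²; A₂ = 180 km² = 1.8 × 10^8 m²
Δh = 7.7 ft = 2.347 m
ΔV₁ = 0.17 × 6.3 × 10^7 × 2.347 = 2.514 × 10^7 m³
ΔV₂ = 0.29 × 1.8 × 10^8 × 2.347 = 1.225 × 10^8 m³
ΔV = ΔV₁ + ΔV₂ = 1.476 × 10^8 m³

ΔV ≈ 1.48 × 10^8 m³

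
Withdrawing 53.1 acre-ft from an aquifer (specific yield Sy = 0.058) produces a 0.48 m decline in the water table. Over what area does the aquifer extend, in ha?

A ≈ 235 ha

ΔV = 53.1 acre-ft = 65500 m³
A = ΔV / (Sy × Δh) = 65500 / (0.058 × 0.48) = 2.353 × 10^6 m²
A = 2.353 × 10^6 m² = 235.3 ha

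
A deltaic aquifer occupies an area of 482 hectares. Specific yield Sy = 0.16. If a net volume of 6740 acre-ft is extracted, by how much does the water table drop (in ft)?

Δh ≈ 35.4 ft

A = 482 hectares = 4.82 × 10^6 m²
ΔV = 6740 acre-ft = 8.314 × 10^6 m³
Δh = ΔV / (Sy × A) = 8.314 × 10^6 m³ / (0.16 × 4.82 × 10^6 m²) = 10.78 m
Δh = 10.78 m = 35.37 ft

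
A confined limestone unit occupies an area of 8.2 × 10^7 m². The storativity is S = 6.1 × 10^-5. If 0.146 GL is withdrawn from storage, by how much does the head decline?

Δh ≈ 29.2 m

ΔV = 0.146 GL = 1.46 × 10^5 m³
Δh = ΔV / (S × A) = 1.46 × 10^5 m³ / (6.1 × 10^-5 × 8.2 × 10^7 m²) = 29.19 m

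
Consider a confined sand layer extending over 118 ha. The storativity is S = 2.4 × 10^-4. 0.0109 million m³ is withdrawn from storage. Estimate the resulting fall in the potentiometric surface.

Δh ≈ 38.5 m

A = 118 ha = 1.18 × 10^6 m²
ΔV = 0.0109 million m³ = 10900 m³
Δh = ΔV / (S × A) = 10900 m³ / (2.4 × 10^-4 × 1.18 × 10^6 m²) = 38.49 m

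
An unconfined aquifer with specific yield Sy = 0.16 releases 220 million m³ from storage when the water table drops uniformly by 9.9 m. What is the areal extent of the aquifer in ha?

ΔV = 220 million m³ = 2.2 × 10^8 m³
A = ΔV / (Sy × Δh) = 2.2 × 10^8 / (0.16 × 9.9) = 1.389 × 10^8 m²
A = 1.389 × 10^8 m² = 13890 ha

A ≈ 13900 ha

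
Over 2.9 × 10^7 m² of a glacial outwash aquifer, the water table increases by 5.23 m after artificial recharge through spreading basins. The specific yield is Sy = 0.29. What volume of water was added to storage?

ΔV ≈ 4.4 × 10^7 m³

ΔV = Sy × A × Δh = 0.29 × 2.9 × 10^7 m² × 5.23 m = 4.398 × 10^7 m³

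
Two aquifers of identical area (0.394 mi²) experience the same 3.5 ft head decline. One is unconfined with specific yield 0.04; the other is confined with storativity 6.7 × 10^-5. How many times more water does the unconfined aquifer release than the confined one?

ΔV_u / ΔV_c ≈ 597

A = 0.394 mi² = 1.02 × 10^6 m²
Δh = 3.5 ft = 1.067 m
Unconfined: ΔV_u = Sy × A × Δh = 0.04 × 1.02 × 10^6 × 1.067 = 43540 m³
Confined: ΔV_c = S × A × Δh = 6.7 × 10^-5 × 1.02 × 10^6 × 1.067 = 72.94 m³
Ratio = ΔV_u / ΔV_c = Sy / S = 0.04 / 6.7 × 10^-5 = 597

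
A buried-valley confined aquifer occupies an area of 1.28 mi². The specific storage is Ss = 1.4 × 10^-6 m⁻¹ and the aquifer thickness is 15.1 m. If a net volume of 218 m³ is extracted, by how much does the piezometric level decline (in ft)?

S = Ss × b = 1.4 × 10^-6 m⁻¹ × 15.1 m = 2.114 × 10^-5
A = 1.28 mi² = 3.315 × 10^6 m²
Δh = ΔV / (S × A) = 218 m³ / (2.114 × 10^-5 × 3.315 × 10^6 m²) = 3.111 m
Δh = 3.111 m = 10.21 ft

Δh ≈ 10.2 ft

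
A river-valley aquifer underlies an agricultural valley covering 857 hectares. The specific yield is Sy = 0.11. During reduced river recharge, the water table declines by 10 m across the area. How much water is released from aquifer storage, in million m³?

A = 857 hectares = 8.57 × 10^6 m²
ΔV = Sy × A × Δh = 0.11 × 8.57 × 10^6 m² × 10 m = 9.427 × 10^6 m³
ΔV = 9.427 × 10^6 m³ = 9.427 million m³

ΔV ≈ 9.43 million m³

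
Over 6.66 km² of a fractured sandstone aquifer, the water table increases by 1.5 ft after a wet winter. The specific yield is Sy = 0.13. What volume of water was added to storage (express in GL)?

A = 6.66 km² = 6.66 × 10^6 m²
Δh = 1.5 ft = 0.4572 m
ΔV = Sy × A × Δh = 0.13 × 6.66 × 10^6 m² × 0.4572 m = 3.958 × 10^5 m³
ΔV = 3.958 × 10^5 m³ = 0.3958 GL

ΔV ≈ 0.396 GL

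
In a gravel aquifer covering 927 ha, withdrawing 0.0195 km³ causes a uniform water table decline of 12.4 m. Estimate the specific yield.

A = 927 ha = 9.27 × 10^6 m²
ΔV = 0.0195 km³ = 1.95 × 10^7 m³
Sy = ΔV / (A × Δh) = 1.95 × 10^7 m³ / (9.27 × 10^6 m² × 12.4 m) = 0.1696

Sy ≈ 0.17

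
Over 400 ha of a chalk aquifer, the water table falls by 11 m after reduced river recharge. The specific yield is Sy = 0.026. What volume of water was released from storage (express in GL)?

A = 400 ha = 4 × 10^6 m²
ΔV = Sy × A × Δh = 0.026 × 4 × 10^6 m² × 11 m = 1.144 × 10^6 m³
ΔV = 1.144 × 10^6 m³ = 1.144 GL

ΔV ≈ 1.14 GL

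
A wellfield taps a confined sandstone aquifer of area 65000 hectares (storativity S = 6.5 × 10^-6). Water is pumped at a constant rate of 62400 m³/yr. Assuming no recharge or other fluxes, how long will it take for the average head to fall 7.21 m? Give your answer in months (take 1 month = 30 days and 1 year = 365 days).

A = 65000 hectares = 6.5 × 10^8 m²
ΔV = S × A × Δh = 6.5 × 10^-6 × 6.5 × 10^8 × 7.21 = 30460 m³
Q = 62400 m³/yr = 171 m³/d
t = ΔV / Q = 30460 m³ / 171 m³/d = 178.2 d
t = 178.2 d ≈ 5.939 months

t ≈ 5.94 months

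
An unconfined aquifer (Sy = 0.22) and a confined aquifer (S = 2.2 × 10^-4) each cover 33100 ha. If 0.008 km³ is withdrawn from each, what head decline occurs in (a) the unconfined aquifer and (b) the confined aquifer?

Δh_u ≈ 0.11 m; Δh_c ≈ 110 m

A = 33100 ha = 3.31 × 10^8 m²
ΔV = 0.008 km³ = 8 × 10^6 m³
Unconfined: Δh_u = ΔV/(Sy·A) = 8 × 10^6/(0.22 × 3.31 × 10^8) = 0.1099 m
Confined: Δh_c = ΔV/(S·A) = 8 × 10^6/(2.2 × 10^-4 × 3.31 × 10^8) = 109.9 m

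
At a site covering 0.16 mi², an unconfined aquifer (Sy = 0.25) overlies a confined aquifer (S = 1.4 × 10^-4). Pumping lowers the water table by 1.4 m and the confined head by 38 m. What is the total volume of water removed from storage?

A = 0.16 mi² = 4.144 × 10^5 m²
Unconfined: ΔV_u = Sy × A × Δh_u = 0.25 × 4.144 × 10^5 × 1.4 = 1.45 × 10^5 m³
Confined: ΔV_c = S × A × Δh_c = 1.4 × 10^-4 × 4.144 × 10^5 × 38 = 2205 m³
Total ΔV = 1.45 × 10^5 + 2205 = 1.472 × 10^5 m³

ΔV ≈ 1.47 × 10^5 m³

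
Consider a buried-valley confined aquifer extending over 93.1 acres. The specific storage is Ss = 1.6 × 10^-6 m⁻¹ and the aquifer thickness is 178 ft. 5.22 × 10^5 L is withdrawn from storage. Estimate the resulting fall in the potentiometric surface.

b = 178 ft = 54.25 m
S = Ss × b = 1.6 × 10^-6 m⁻¹ × 54.25 m = 8.681 × 10^-5
A = 93.1 acres = 3.768 × 10^5 m²
ΔV = 5.22 × 10^5 L = 522 m³
Δh = ΔV / (S × A) = 522 m³ / (8.681 × 10^-5 × 3.768 × 10^5 m²) = 15.96 m

Δh ≈ 16 m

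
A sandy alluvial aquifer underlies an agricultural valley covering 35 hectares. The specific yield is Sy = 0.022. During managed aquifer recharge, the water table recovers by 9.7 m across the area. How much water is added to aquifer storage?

A = 35 hectares = 3.5 × 10^5 m²
ΔV = Sy × A × Δh = 0.022 × 3.5 × 10^5 m² × 9.7 m = 74690 m³

ΔV ≈ 74700 m³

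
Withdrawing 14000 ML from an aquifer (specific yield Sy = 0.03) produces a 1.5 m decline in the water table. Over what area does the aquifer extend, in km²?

ΔV = 14000 ML = 1.4 × 10^7 m³
A = ΔV / (Sy × Δh) = 1.4 × 10^7 / (0.03 × 1.5) = 3.111 × 10^8 m²
A = 3.111 × 10^8 m² = 311.1 km²

A ≈ 311 km²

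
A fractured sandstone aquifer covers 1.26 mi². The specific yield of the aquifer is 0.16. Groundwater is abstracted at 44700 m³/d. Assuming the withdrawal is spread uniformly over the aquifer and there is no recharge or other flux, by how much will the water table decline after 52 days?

A = 1.26 mi² = 3.263 × 10^6 m²
ΔV = Q × t = 44700 m³/d × 52 d = 2.324 × 10^6 m³
Δh = ΔV / (Sy × A) = 2.324 × 10^6 / (0.16 × 3.263 × 10^6) = 4.452 m

Δh ≈ 4.45 m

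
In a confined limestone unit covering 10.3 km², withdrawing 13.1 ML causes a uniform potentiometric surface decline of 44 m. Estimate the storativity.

S ≈ 2.9 × 10^-5

A = 10.3 km² = 1.03 × 10^7 m²
ΔV = 13.1 ML = 13100 m³
S = ΔV / (A × Δh) = 13100 m³ / (1.03 × 10^7 m² × 44 m) = 2.891 × 10^-5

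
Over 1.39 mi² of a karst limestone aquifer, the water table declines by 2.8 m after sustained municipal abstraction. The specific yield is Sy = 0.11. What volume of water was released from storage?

A = 1.39 mi² = 3.6 × 10^6 m²
ΔV = Sy × A × Δh = 0.11 × 3.6 × 10^6 m² × 2.8 m = 1.109 × 10^6 m³

ΔV ≈ 1.11 × 10^6 m³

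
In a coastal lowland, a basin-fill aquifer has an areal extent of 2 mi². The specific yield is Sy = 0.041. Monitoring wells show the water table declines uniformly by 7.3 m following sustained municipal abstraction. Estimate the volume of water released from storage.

A = 2 mi² = 5.18 × 10^6 m²
ΔV = Sy × A × Δh = 0.041 × 5.18 × 10^6 m² × 7.3 m = 1.55 × 10^6 m³

ΔV ≈ 1.55 × 10^6 m³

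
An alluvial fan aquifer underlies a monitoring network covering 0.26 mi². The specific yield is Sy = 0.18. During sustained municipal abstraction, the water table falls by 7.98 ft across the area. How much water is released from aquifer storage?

ΔV ≈ 2.95 × 10^5 m³

A = 0.26 mi² = 6.734 × 10^5 m²
Δh = 7.98 ft = 2.432 m
ΔV = Sy × A × Δh = 0.18 × 6.734 × 10^5 m² × 2.432 m = 2.948 × 10^5 m³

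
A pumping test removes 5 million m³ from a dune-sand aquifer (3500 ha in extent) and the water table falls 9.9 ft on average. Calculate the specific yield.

Sy ≈ 0.047

A = 3500 ha = 3.5 × 10^7 m²
Δh = 9.9 ft = 3.018 m
ΔV = 5 million m³ = 5 × 10^6 m³
Sy = ΔV / (A × Δh) = 5 × 10^6 m³ / (3.5 × 10^7 m² × 3.018 m) = 0.04734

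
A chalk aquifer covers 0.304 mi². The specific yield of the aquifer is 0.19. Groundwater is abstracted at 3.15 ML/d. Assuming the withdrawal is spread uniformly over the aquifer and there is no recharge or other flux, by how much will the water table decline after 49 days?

A = 0.304 mi² = 7.874 × 10^5 m²
Q = 3.15 ML/d = 3150 m³/d
ΔV = Q × t = 3150 m³/d × 49 d = 1.544 × 10^5 m³
Δh = ΔV / (Sy × A) = 1.544 × 10^5 / (0.19 × 7.874 × 10^5) = 1.032 m

Δh ≈ 1.03 m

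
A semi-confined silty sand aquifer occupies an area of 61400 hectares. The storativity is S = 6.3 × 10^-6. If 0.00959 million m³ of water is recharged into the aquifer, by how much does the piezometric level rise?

A = 61400 hectares = 6.14 × 10^8 m²
ΔV = 0.00959 million m³ = 9590 m³
Δh = ΔV / (S × A) = 9590 m³ / (6.3 × 10^-6 × 6.14 × 10^8 m²) = 2.479 m

Δh ≈ 2.48 m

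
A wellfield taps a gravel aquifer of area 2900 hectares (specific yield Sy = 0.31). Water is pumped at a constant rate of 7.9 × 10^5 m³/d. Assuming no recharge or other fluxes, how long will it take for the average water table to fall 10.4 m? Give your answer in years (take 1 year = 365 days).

A = 2900 hectares = 2.9 × 10^7 m²
ΔV = Sy × A × Δh = 0.31 × 2.9 × 10^7 × 10.4 = 9.35 × 10^7 m³
t = ΔV / Q = 9.35 × 10^7 m³ / 7.9 × 10^5 m³/d = 118.3 d
t = 118.3 d ≈ 0.3242 years

t ≈ 0.324 years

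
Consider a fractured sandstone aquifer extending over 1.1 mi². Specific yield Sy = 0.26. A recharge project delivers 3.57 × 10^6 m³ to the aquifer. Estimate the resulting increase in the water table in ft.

Δh ≈ 15.8 ft

A = 1.1 mi² = 2.849 × 10^6 m²
Δh = ΔV / (Sy × A) = 3.57 × 10^6 m³ / (0.26 × 2.849 × 10^6 m²) = 4.82 m
Δh = 4.82 m = 15.81 ft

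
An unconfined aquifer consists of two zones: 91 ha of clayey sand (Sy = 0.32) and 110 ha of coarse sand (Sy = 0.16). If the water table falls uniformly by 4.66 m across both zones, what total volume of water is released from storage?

A₁ = 91 ha = 9.1 × 10^5 m²; A₂ = 110 ha = 1.1 × 10^6 m²
ΔV₁ = 0.32 × 9.1 × 10^5 × 4.66 = 1.357 × 10^6 m³
ΔV₂ = 0.16 × 1.1 × 10^6 × 4.66 = 8.202 × 10^5 m³
ΔV = ΔV₁ + ΔV₂ = 2.177 × 10^6 m³

ΔV ≈ 2.18 × 10^6 m³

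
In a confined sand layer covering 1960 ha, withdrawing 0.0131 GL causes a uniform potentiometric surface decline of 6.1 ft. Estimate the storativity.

A = 1960 ha = 1.96 × 10^7 m²
Δh = 6.1 ft = 1.859 m
ΔV = 0.0131 GL = 13100 m³
S = ΔV / (A × Δh) = 13100 m³ / (1.96 × 10^7 m² × 1.859 m) = 3.595 × 10^-4

S ≈ 3.6 × 10^-4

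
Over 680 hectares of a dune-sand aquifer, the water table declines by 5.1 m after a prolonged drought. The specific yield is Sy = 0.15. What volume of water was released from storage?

ΔV ≈ 5.2 × 10^6 m³

A = 680 hectares = 6.8 × 10^6 m²
ΔV = Sy × A × Δh = 0.15 × 6.8 × 10^6 m² × 5.1 m = 5.202 × 10^6 m³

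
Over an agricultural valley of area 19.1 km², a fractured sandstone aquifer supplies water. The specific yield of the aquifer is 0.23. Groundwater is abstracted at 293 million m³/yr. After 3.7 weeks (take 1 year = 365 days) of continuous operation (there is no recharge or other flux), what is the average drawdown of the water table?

Δh ≈ 4.73 m

A = 19.1 km² = 1.91 × 10^7 m²
Q = 293 million m³/yr = 8.027 × 10^5 m³/d
t = 3.7 weeks = 25.9 d
ΔV = Q × t = 8.027 × 10^5 m³/d × 25.9 d = 2.079 × 10^7 m³
Δh = ΔV / (Sy × A) = 2.079 × 10^7 / (0.23 × 1.91 × 10^7) = 4.733 m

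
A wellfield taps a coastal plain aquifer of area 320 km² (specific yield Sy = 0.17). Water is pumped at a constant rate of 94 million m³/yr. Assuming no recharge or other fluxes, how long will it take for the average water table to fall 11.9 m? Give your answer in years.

A = 320 km² = 3.2 × 10^8 m²
ΔV = Sy × A × Δh = 0.17 × 3.2 × 10^8 × 11.9 = 6.474 × 10^8 m³
Q = 94 million m³/yr = 2.575 × 10^5 m³/d
t = ΔV / Q = 6.474 × 10^8 m³ / 2.575 × 10^5 m³/d = 2514 d
t = 2514 d ≈ 6.887 years

t ≈ 6.89 years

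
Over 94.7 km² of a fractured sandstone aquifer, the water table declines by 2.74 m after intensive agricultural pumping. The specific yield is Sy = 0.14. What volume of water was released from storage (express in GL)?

ΔV ≈ 36.3 GL

A = 94.7 km² = 9.47 × 10^7 m²
ΔV = Sy × A × Δh = 0.14 × 9.47 × 10^7 m² × 2.74 m = 3.633 × 10^7 m³
ΔV = 3.633 × 10^7 m³ = 36.33 GL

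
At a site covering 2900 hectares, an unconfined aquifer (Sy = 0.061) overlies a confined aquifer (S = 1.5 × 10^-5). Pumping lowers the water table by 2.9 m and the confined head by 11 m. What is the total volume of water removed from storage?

A = 2900 hectares = 2.9 × 10^7 m²
Unconfined: ΔV_u = Sy × A × Δh_u = 0.061 × 2.9 × 10^7 × 2.9 = 5.13 × 10^6 m³
Confined: ΔV_c = S × A × Δh_c = 1.5 × 10^-5 × 2.9 × 10^7 × 11 = 4785 m³
Total ΔV = 5.13 × 10^6 + 4785 = 5.135 × 10^6 m³

ΔV ≈ 5.13 × 10^6 m³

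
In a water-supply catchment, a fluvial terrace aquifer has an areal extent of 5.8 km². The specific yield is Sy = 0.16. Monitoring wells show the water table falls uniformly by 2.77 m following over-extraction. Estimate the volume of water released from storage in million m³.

ΔV ≈ 2.57 million m³

A = 5.8 km² = 5.8 × 10^6 m²
ΔV = Sy × A × Δh = 0.16 × 5.8 × 10^6 m² × 2.77 m = 2.571 × 10^6 m³
ΔV = 2.571 × 10^6 m³ = 2.571 million m³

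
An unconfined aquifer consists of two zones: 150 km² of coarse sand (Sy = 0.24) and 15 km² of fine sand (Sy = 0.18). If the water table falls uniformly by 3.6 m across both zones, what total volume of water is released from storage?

ΔV ≈ 1.39 × 10^8 m³

A₁ = 150 km² = 1.5 × 10^8 m²; A₂ = 15 km² = 1.5 × 10^7 m²
ΔV₁ = 0.24 × 1.5 × 10^8 × 3.6 = 1.296 × 10^8 m³
ΔV₂ = 0.18 × 1.5 × 10^7 × 3.6 = 9.72 × 10^6 m³
ΔV = ΔV₁ + ΔV₂ = 1.393 × 10^8 m³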